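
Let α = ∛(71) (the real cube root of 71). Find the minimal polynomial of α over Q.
m_α(x) = x^3 - 71

α satisfies α^3 = 71, so x^3 - 71 annihilates α. By the rational root test, a rational root p/q (in lowest terms) of x^3 - 71 would satisfy p^3 = 71 q^3, forcing q = 1 and p^3 = 71; but 71 is not a perfect cube, contradiction. A monic cubic over Q with no rational root is irreducible (any nontrivial factorization would include a linear factor). Hence x^3 - 71 is the minimal polynomial of α, and in particular [Q(α):Q] = 3.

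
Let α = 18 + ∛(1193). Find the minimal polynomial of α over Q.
m_α(x) = x^3 - 54x^2 + 972x - 7025

Set β = α - 18 = ∛(1193), so β^3 = 1193. Then (α - 18)^3 - 1193 = 0, i.e. α is a root of g(x) = (x - 18)^3 - 1193 = x^3 - 54x^2 + 972x - 7025. Since g(x) = h(x - 18) where h(x) = x^3 - 1193, and h is irreducible over Q (because 1193 is not a perfect cube, so h has no rational root, and a monic cubic with no rational root is irreducible), g is also irreducible (irreducibility is preserved under the substitution x → x - 18). Hence m_α(x) = x^3 - 54x^2 + 972x - 7025.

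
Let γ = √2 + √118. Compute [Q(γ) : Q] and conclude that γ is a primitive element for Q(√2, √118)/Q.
[Q(γ) : Q] = 4 (equivalently, Q(γ) = Q(√2, √118))

Obviously Q(γ) ⊆ Q(√2, √118), and [Q(√2, √118):Q] = 4 (since 2, 118 are distinct squarefree integers > 1 with 236 not a perfect square). To show equality we compute the minimal polynomial of γ. From γ = √2 + √118: γ^2 = 2 + 2√(236) + 118 = 120 + 2√(236), so γ^2 - 120 = 2√(236); squaring, (γ^2 - 120)^2 = 4·236, i.e. γ^4 - 240γ^2 + 14400 - 944 = 0, i.e. γ^4 - 240γ^2 + 13456 = 0. So γ is a root of x^4 - 240x^2 + 13456. This polynomial is irreducible over Q: it has no rational root (each ±√2 ± √118 is irrational), and any factorization into two quadratics over Q would force √(236) ∈ Q (pairing opposite roots) or √2, √118 ∈ Q (other pairings), all impossible. Hence [Q(γ):Q] = 4 = [Q(√2, √118):Q], so Q(γ) = Q(√2, √118).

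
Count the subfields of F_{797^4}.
F_{797^4} has 3 subfields

The subfields of F_{p^n} are exactly the fields F_{p^d} for d | n (each is the fixed field of the unique index-d subgroup of Gal(F_{p^n}/F_p) ≅ Z/nZ). The divisors of n = 4 are {1, 2, 4}, giving 3 subfields: F_{797^1}, F_{797^2}, F_{797^4}.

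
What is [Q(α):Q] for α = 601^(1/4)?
[Q(α):Q] = 4

α is a root of x^4 - 601. By Eisenstein's criterion at the prime p = 601 (which divides the constant term 601 but p^2 = 361201 does not, since 601 is squarefree), x^4 - 601 is irreducible over Q. Hence [Q(α):Q] = 4.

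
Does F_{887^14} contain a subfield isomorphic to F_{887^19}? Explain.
No: F_{887^19} is not a subfield of F_{887^14}

F_{p^m} embeds in F_{p^n} iff m | n. Here 19 ∤ 14 (since 14 = 0·19 + 14 with remainder 14 ≠ 0), so F_{887^19} is not a subfield of F_{887^14}. Equivalently: if it were, the tower law would give 19 = [F_{887^19}:F_887] dividing [F_{887^14}:F_887] = 14, contradiction.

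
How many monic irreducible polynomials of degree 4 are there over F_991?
There are 241120527120 monic irreducible polynomials of degree 4 over F_991

Each element of F_{991^4} that lies in no proper subfield is a root of exactly one monic irreducible of degree 4 over F_991, and each such polynomial has 4 distinct roots in F_{991^4}. By Möbius inversion the count is N_991(4) = (1/4) Σ_{d|4} μ(4/d) · 991^d = (1/4)(μ(4)·991^1 + μ(2)·991^2 + μ(1)·991^4) = 964482108480/4 = 241120527120.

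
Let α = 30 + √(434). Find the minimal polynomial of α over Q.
m_α(x) = x^2 - 60x + 466

From α - 30 = √(434), squaring gives (α - 30)^2 = 434, i.e. α^2 - 60α + 900 = 434, so α^2 - 60α + 466 = 0. The discriminant of x^2 - 60x + 466 is (-60)^2 - 4·(466) = 3600 - 1864 = 1736, and 4·(434) is not a perfect square in Q since 434 is squarefree and ≠ 1. Hence x^2 - 60x + 466 is irreducible over Q and is the minimal polynomial of α.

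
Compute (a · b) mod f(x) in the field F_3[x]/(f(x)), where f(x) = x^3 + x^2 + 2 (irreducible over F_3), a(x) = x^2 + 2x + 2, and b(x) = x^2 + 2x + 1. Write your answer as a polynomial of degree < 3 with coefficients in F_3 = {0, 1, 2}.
a · b ≡ x^2 + x + 2 (mod f(x))

Multiply in F_3[x]: a(x)·b(x) = (x^2 + 2x + 2)·(x^2 + 2x + 1) = x^4 + x^3 + x^2 + 2. This has degree ≥ 3, so divide by f(x) over F_3: x^4 + x^3 + x^2 + 2 = (x)·(x^3 + x^2 + 2) + (x^2 + x + 2). Hence a·b ≡ x^2 + x + 2 (mod f). (F_3[x]/(f) is a field with 3^3 = 27 elements since f is irreducible of degree 3.)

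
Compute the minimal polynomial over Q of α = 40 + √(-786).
m_α(x) = x^2 - 80x + 2386

From α - 40 = √(-786), squaring gives (α - 40)^2 = -786, i.e. α^2 - 80α + 1600 = -786, so α^2 - 80α + 2386 = 0. The discriminant of x^2 - 80x + 2386 is (-80)^2 - 4·(2386) = 6400 - 9544 = -3144, and 4·(-786) is not a perfect square in Q since -786 is squarefree and ≠ 1. Hence x^2 - 80x + 2386 is irreducible over Q and is the minimal polynomial of α.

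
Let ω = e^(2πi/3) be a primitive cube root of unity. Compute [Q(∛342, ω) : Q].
[Q(∛342, ω) : Q] = 6

[Q(∛342):Q] = 3 (min poly x^3 - 342, irreducible since 342 is not a perfect cube). [Q(ω):Q] = 2 (min poly x^2 + x + 1). Since Q(∛342) ⊂ R and ω ∉ R, we have ω ∉ Q(∛342), so x^2 + x + 1 remains irreducible over Q(∛342) and [Q(∛342, ω) : Q(∛342)] = 2. By the tower law, [Q(∛342, ω) : Q] = 3 · 2 = 6. (In fact Q(∛342, ω) is the splitting field of x^3 - 342 over Q.)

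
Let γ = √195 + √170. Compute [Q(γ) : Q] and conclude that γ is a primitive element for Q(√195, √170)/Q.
[Q(γ) : Q] = 4 (equivalently, Q(γ) = Q(√195, √170))

Obviously Q(γ) ⊆ Q(√195, √170), and [Q(√195, √170):Q] = 4 (since 195, 170 are distinct squarefree integers > 1 with 33150 not a perfect square). To show equality we compute the minimal polynomial of γ. From γ = √195 + √170: γ^2 = 195 + 2√(33150) + 170 = 365 + 2√(33150), so γ^2 - 365 = 2√(33150); squaring, (γ^2 - 365)^2 = 4·33150, i.e. γ^4 - 730γ^2 + 133225 - 132600 = 0, i.e. γ^4 - 730γ^2 + 625 = 0. So γ is a root of x^4 - 730x^2 + 625. This polynomial is irreducible over Q: it has no rational root (each ±√195 ± √170 is irrational), and any factorization into two quadratics over Q would force √(33150) ∈ Q (pairing opposite roots) or √195, √170 ∈ Q (other pairings), all impossible. Hence [Q(γ):Q] = 4 = [Q(√195, √170):Q], so Q(γ) = Q(√195, √170).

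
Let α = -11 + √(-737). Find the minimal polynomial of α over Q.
m_α(x) = x^2 + 22x + 858

From α + 11 = √(-737), squaring gives (α + 11)^2 = -737, i.e. α^2 + 22α + 121 = -737, so α^2 + 22α + 858 = 0. The discriminant of x^2 + 22x + 858 is (22)^2 - 4·(858) = 484 - 3432 = -2948, and 4·(-737) is not a perfect square in Q since -737 is squarefree and ≠ 1. Hence x^2 + 22x + 858 is irreducible over Q and is the minimal polynomial of α.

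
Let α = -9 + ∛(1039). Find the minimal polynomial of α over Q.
m_α(x) = x^3 + 27x^2 + 243x - 310

Set β = α + 9 = ∛(1039), so β^3 = 1039. Then (α + 9)^3 - 1039 = 0, i.e. α is a root of g(x) = (x + 9)^3 - 1039 = x^3 + 27x^2 + 243x - 310. Since g(x) = h(x + 9) where h(x) = x^3 - 1039, and h is irreducible over Q (because 1039 is not a perfect cube, so h has no rational root, and a monic cubic with no rational root is irreducible), g is also irreducible (irreducibility is preserved under the substitution x → x + 9). Hence m_α(x) = x^3 + 27x^2 + 243x - 310.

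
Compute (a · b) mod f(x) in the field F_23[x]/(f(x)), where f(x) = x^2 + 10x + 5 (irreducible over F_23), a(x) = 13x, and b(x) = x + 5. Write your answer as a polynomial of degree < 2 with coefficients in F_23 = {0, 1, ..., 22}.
a · b ≡ 4x + 4 (mod f(x))

Multiply in F_23[x]: a(x)·b(x) = (13x)·(x + 5) = 13x^2 + 19x. This has degree ≥ 2, so divide by f(x) over F_23: 13x^2 + 19x = (13)·(x^2 + 10x + 5) + (4x + 4). Hence a·b ≡ 4x + 4 (mod f). (F_23[x]/(f) is a field with 23^2 = 529 elements since f is irreducible of degree 2.)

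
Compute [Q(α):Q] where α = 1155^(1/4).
[Q(α):Q] = 4

α is a root of x^4 - 1155. By Eisenstein's criterion at the prime p = 3 (which divides the constant term 1155 but p^2 = 9 does not, since 1155 is squarefree), x^4 - 1155 is irreducible over Q. Hence [Q(α):Q] = 4.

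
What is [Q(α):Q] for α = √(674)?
[Q(α):Q] = 2

[Q(α):Q] equals the degree of the minimal polynomial of α. Here α^2 = 674 and x^2 - 674 is irreducible (d = 674 is squarefree, ≠ 1, hence not a square), so deg(m_α) = 2. Thus [Q(α):Q] = 2.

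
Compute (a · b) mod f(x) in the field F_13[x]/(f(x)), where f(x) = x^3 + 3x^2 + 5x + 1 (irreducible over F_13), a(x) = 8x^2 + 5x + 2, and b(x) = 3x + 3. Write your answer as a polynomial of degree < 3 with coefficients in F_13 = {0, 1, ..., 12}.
a · b ≡ 6x^2 + 5x + 8 (mod f(x))

Multiply in F_13[x]: a(x)·b(x) = (8x^2 + 5x + 2)·(3x + 3) = 11x^3 + 8x + 6. This has degree ≥ 3, so divide by f(x) over F_13: 11x^3 + 8x + 6 = (11)·(x^3 + 3x^2 + 5x + 1) + (6x^2 + 5x + 8). Hence a·b ≡ 6x^2 + 5x + 8 (mod f). (F_13[x]/(f) is a field with 13^3 = 2197 elements since f is irreducible of degree 3.)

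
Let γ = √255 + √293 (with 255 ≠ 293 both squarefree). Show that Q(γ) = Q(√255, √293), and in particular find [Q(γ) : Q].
[Q(γ) : Q] = 4 (equivalently, Q(γ) = Q(√255, √293))

Obviously Q(γ) ⊆ Q(√255, √293), and [Q(√255, √293):Q] = 4 (since 255, 293 are distinct squarefree integers > 1 with 74715 not a perfect square). To show equality we compute the minimal polynomial of γ. From γ = √255 + √293: γ^2 = 255 + 2√(74715) + 293 = 548 + 2√(74715), so γ^2 - 548 = 2√(74715); squaring, (γ^2 - 548)^2 = 4·74715, i.e. γ^4 - 1096γ^2 + 300304 - 298860 = 0, i.e. γ^4 - 1096γ^2 + 1444 = 0. So γ is a root of x^4 - 1096x^2 + 1444. This polynomial is irreducible over Q: it has no rational root (each ±√255 ± √293 is irrational), and any factorization into two quadratics over Q would force √(74715) ∈ Q (pairing opposite roots) or √255, √293 ∈ Q (other pairings), all impossible. Hence [Q(γ):Q] = 4 = [Q(√255, √293):Q], so Q(γ) = Q(√255, √293).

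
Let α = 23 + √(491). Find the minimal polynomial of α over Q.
m_α(x) = x^2 - 46x + 38

From α - 23 = √(491), squaring gives (α - 23)^2 = 491, i.e. α^2 - 46α + 529 = 491, so α^2 - 46α + 38 = 0. The discriminant of x^2 - 46x + 38 is (-46)^2 - 4·(38) = 2116 - 152 = 1964, and 4·(491) is not a perfect square in Q since 491 is squarefree and ≠ 1. Hence x^2 - 46x + 38 is irreducible over Q and is the minimal polynomial of α.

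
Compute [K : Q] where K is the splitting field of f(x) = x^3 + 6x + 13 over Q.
[K : Q] = 6

By the rational root test, any rational root of the monic integer polynomial f(x) = x^3 + 6x + 13 must be an integer dividing the constant term 13, i.e. one of ±{1, 13}. Evaluating: f(1) = 20, f(-1) = 6, f(13) = 2288, f(-13) = -2262; none is 0, so f has no rational root and is therefore irreducible over Q (a cubic with no linear factor over a field is irreducible). For an irreducible cubic, the Galois group is A_3 or S_3 according as the discriminant disc(f) = -4a^3 - 27b^2 = -4·(6)^3 - 27·(13)^2 = -5427 is or is not a square in Q. Here disc(f) = -5427 is not a perfect square in Q, so the Galois group of f over Q is not contained in A_3 and must be all of S_3. The splitting field has degree |S_3| = 6 over Q, so [K : Q] = 6.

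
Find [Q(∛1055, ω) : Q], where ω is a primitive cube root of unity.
[Q(∛1055, ω) : Q] = 6

[Q(∛1055):Q] = 3 (min poly x^3 - 1055, irreducible since 1055 is not a perfect cube). [Q(ω):Q] = 2 (min poly x^2 + x + 1). Since Q(∛1055) ⊂ R and ω ∉ R, we have ω ∉ Q(∛1055), so x^2 + x + 1 remains irreducible over Q(∛1055) and [Q(∛1055, ω) : Q(∛1055)] = 2. By the tower law, [Q(∛1055, ω) : Q] = 3 · 2 = 6. (In fact Q(∛1055, ω) is the splitting field of x^3 - 1055 over Q.)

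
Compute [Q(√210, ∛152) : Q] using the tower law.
[Q(√210, ∛152) : Q] = 6

Let L = Q(√210, ∛152). Since Q(√210) ⊂ L and [Q(√210):Q] = 2, the tower law gives 2 | [L:Q]. Likewise Q(∛152) ⊂ L with [Q(∛152):Q] = 3 (because 152 is not a perfect cube), so 3 | [L:Q]. As gcd(2,3) = 1, [L:Q] is divisible by 6. Conversely L is generated over Q by √210 and ∛152, so [L:Q] ≤ 2·3 = 6. Therefore [Q(√210, ∛152) : Q] = 6.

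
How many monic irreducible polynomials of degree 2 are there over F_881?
There are 387640 monic irreducible polynomials of degree 2 over F_881

Each element of F_{881^2} that lies in no proper subfield is a root of exactly one monic irreducible of degree 2 over F_881, and each such polynomial has 2 distinct roots in F_{881^2}. By Möbius inversion the count is N_881(2) = (1/2) Σ_{d|2} μ(2/d) · 881^d = (1/2)(μ(2)·881^1 + μ(1)·881^2) = 775280/2 = 387640.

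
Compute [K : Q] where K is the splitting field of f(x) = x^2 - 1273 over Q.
[K : Q] = 2

f(x) = x^2 - 1273 factors as (x - √1273)(x + √1273). The splitting field is K = Q(√1273). Since 1273 is squarefree and > 1, it is not a perfect square, so x^2 - 1273 is irreducible over Q and [Q(√1273) : Q] = 2. Hence [K : Q] = 2.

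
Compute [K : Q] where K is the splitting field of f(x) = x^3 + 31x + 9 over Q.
[K : Q] = 6

By the rational root test, any rational root of the monic integer polynomial f(x) = x^3 + 31x + 9 must be an integer dividing the constant term 9, i.e. one of ±{1, 3, 9}. Evaluating: f(1) = 41, f(-1) = -23, f(3) = 129, f(-3) = -111, f(9) = 1017, f(-9) = -999; none is 0, so f has no rational root and is therefore irreducible over Q (a cubic with no linear factor over a field is irreducible). For an irreducible cubic, the Galois group is A_3 or S_3 according as the discriminant disc(f) = -4a^3 - 27b^2 = -4·(31)^3 - 27·(9)^2 = -121351 is or is not a square in Q. Here disc(f) = -121351 is not a perfect square in Q, so the Galois group of f over Q is not contained in A_3 and must be all of S_3. The splitting field has degree |S_3| = 6 over Q, so [K : Q] = 6.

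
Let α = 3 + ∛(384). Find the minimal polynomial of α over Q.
m_α(x) = x^3 - 9x^2 + 27x - 411

Set β = α - 3 = ∛(384), so β^3 = 384. Then (α - 3)^3 - 384 = 0, i.e. α is a root of g(x) = (x - 3)^3 - 384 = x^3 - 9x^2 + 27x - 411. Since g(x) = h(x - 3) where h(x) = x^3 - 384, and h is irreducible over Q (because 384 is not a perfect cube, so h has no rational root, and a monic cubic with no rational root is irreducible), g is also irreducible (irreducibility is preserved under the substitution x → x - 3). Hence m_α(x) = x^3 - 9x^2 + 27x - 411.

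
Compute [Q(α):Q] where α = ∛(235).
[Q(α):Q] = 3

The minimal polynomial of α is x^3 - 235, irreducible over Q since 235 is not a perfect cube (so x^3 - 235 has no rational root). Hence [Q(α):Q] = deg(m_α) = 3.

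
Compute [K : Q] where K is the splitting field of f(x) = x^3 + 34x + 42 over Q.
[K : Q] = 6

By the rational root test, any rational root of the monic integer polynomial f(x) = x^3 + 34x + 42 must be an integer dividing the constant term 42, i.e. one of ±{1, 2, 3, 6, 7, 14, 21, 42}. Evaluating: f(1) = 77, f(-1) = 7, f(2) = 118, f(-2) = -34, f(3) = 171, f(-3) = -87, f(6) = 462, f(-6) = -378, f(7) = 623, f(-7) = -539, f(14) = 3262, f(-14) = -3178, f(21) = 10017, f(-21) = -9933, f(42) = 75558, f(-42) = -75474; none is 0, so f has no rational root and is therefore irreducible over Q (a cubic with no linear factor over a field is irreducible). For an irreducible cubic, the Galois group is A_3 or S_3 according as the discriminant disc(f) = -4a^3 - 27b^2 = -4·(34)^3 - 27·(42)^2 = -204844 is or is not a square in Q. Here disc(f) = -204844 is not a perfect square in Q, so the Galois group of f over Q is not contained in A_3 and must be all of S_3. The splitting field has degree |S_3| = 6 over Q, so [K : Q] = 6.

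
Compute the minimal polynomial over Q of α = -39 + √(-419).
m_α(x) = x^2 + 78x + 1940

From α + 39 = √(-419), squaring gives (α + 39)^2 = -419, i.e. α^2 + 78α + 1521 = -419, so α^2 + 78α + 1940 = 0. The discriminant of x^2 + 78x + 1940 is (78)^2 - 4·(1940) = 6084 - 7760 = -1676, and 4·(-419) is not a perfect square in Q since -419 is squarefree and ≠ 1. Hence x^2 + 78x + 1940 is irreducible over Q and is the minimal polynomial of α.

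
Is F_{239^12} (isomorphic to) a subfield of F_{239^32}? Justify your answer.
No: F_{239^12} is not a subfield of F_{239^32}

F_{p^m} embeds in F_{p^n} iff m | n. Here 12 ∤ 32 (since 32 = 2·12 + 8 with remainder 8 ≠ 0), so F_{239^12} is not a subfield of F_{239^32}. Equivalently: if it were, the tower law would give 12 = [F_{239^12}:F_239] dividing [F_{239^32}:F_239] = 32, contradiction.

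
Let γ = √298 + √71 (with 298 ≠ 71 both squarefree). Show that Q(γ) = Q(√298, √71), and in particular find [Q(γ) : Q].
[Q(γ) : Q] = 4 (equivalently, Q(γ) = Q(√298, √71))

Obviously Q(γ) ⊆ Q(√298, √71), and [Q(√298, √71):Q] = 4 (since 298, 71 are distinct squarefree integers > 1 with 21158 not a perfect square). To show equality we compute the minimal polynomial of γ. From γ = √298 + √71: γ^2 = 298 + 2√(21158) + 71 = 369 + 2√(21158), so γ^2 - 369 = 2√(21158); squaring, (γ^2 - 369)^2 = 4·21158, i.e. γ^4 - 738γ^2 + 136161 - 84632 = 0, i.e. γ^4 - 738γ^2 + 51529 = 0. So γ is a root of x^4 - 738x^2 + 51529. This polynomial is irreducible over Q: it has no rational root (each ±√298 ± √71 is irrational), and any factorization into two quadratics over Q would force √(21158) ∈ Q (pairing opposite roots) or √298, √71 ∈ Q (other pairings), all impossible. Hence [Q(γ):Q] = 4 = [Q(√298, √71):Q], so Q(γ) = Q(√298, √71).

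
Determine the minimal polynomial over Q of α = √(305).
m_α(x) = x^2 - 305

α satisfies α^2 - 305 = 0, so x^2 - 305 annihilates α. Since d = 305 is squarefree and ≠ 1, it is not a perfect square in Q, so x^2 - 305 has no rational root and is therefore irreducible over Q (a degree-2 polynomial over a field is irreducible iff it has no root). Hence m_α(x) = x^2 - 305.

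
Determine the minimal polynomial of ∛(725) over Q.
m_α(x) = x^3 - 725

α satisfies α^3 = 725, so x^3 - 725 annihilates α. By the rational root test, a rational root p/q (in lowest terms) of x^3 - 725 would satisfy p^3 = 725 q^3, forcing q = 1 and p^3 = 725; but 725 is not a perfect cube, contradiction. A monic cubic over Q with no rational root is irreducible (any nontrivial factorization would include a linear factor). Hence x^3 - 725 is the minimal polynomial of α, and in particular [Q(α):Q] = 3.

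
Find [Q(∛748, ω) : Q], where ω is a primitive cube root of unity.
[Q(∛748, ω) : Q] = 6

[Q(∛748):Q] = 3 (min poly x^3 - 748, irreducible since 748 is not a perfect cube). [Q(ω):Q] = 2 (min poly x^2 + x + 1). Since Q(∛748) ⊂ R and ω ∉ R, we have ω ∉ Q(∛748), so x^2 + x + 1 remains irreducible over Q(∛748) and [Q(∛748, ω) : Q(∛748)] = 2. By the tower law, [Q(∛748, ω) : Q] = 3 · 2 = 6. (In fact Q(∛748, ω) is the splitting field of x^3 - 748 over Q.)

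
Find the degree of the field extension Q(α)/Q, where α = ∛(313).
[Q(α):Q] = 3

The minimal polynomial of α is x^3 - 313, irreducible over Q since 313 is not a perfect cube (so x^3 - 313 has no rational root). Hence [Q(α):Q] = deg(m_α) = 3.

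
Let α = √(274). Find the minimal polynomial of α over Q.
m_α(x) = x^2 - 274

α satisfies α^2 - 274 = 0, so x^2 - 274 annihilates α. Since d = 274 is squarefree and ≠ 1, it is not a perfect square in Q, so x^2 - 274 has no rational root and is therefore irreducible over Q (a degree-2 polynomial over a field is irreducible iff it has no root). Hence m_α(x) = x^2 - 274.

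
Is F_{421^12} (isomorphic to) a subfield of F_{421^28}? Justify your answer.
No: F_{421^12} is not a subfield of F_{421^28}

F_{p^m} embeds in F_{p^n} iff m | n. Here 12 ∤ 28 (since 28 = 2·12 + 4 with remainder 4 ≠ 0), so F_{421^12} is not a subfield of F_{421^28}. Equivalently: if it were, the tower law would give 12 = [F_{421^12}:F_421] dividing [F_{421^28}:F_421] = 28, contradiction.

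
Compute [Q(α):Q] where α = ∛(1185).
[Q(α):Q] = 3

The minimal polynomial of α is x^3 - 1185, irreducible over Q since 1185 is not a perfect cube (so x^3 - 1185 has no rational root). Hence [Q(α):Q] = deg(m_α) = 3.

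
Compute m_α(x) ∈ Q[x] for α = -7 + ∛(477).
m_α(x) = x^3 + 21x^2 + 147x - 134

Set β = α + 7 = ∛(477), so β^3 = 477. Then (α + 7)^3 - 477 = 0, i.e. α is a root of g(x) = (x + 7)^3 - 477 = x^3 + 21x^2 + 147x - 134. Since g(x) = h(x + 7) where h(x) = x^3 - 477, and h is irreducible over Q (because 477 is not a perfect cube, so h has no rational root, and a monic cubic with no rational root is irreducible), g is also irreducible (irreducibility is preserved under the substitution x → x + 7). Hence m_α(x) = x^3 + 21x^2 + 147x - 134.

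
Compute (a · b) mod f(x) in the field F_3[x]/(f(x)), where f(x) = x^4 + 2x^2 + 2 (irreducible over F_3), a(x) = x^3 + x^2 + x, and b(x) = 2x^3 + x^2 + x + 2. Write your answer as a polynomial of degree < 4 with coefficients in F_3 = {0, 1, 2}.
a · b ≡ x^3 + 2x^2 + 2x (mod f(x))

Multiply in F_3[x]: a(x)·b(x) = (x^3 + x^2 + x)·(2x^3 + x^2 + x + 2) = 2x^6 + x^4 + x^3 + 2x. This has degree ≥ 4, so divide by f(x) over F_3: 2x^6 + x^4 + x^3 + 2x = (2x^2)·(x^4 + 2x^2 + 2) + (x^3 + 2x^2 + 2x). Hence a·b ≡ x^3 + 2x^2 + 2x (mod f). (F_3[x]/(f) is a field with 3^4 = 81 elements since f is irreducible of degree 4.)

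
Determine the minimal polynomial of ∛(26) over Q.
m_α(x) = x^3 - 26

α satisfies α^3 = 26, so x^3 - 26 annihilates α. By the rational root test, a rational root p/q (in lowest terms) of x^3 - 26 would satisfy p^3 = 26 q^3, forcing q = 1 and p^3 = 26; but 26 is not a perfect cube, contradiction. A monic cubic over Q with no rational root is irreducible (any nontrivial factorization would include a linear factor). Hence x^3 - 26 is the minimal polynomial of α, and in particular [Q(α):Q] = 3.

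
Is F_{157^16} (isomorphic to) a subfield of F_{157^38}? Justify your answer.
No: F_{157^16} is not a subfield of F_{157^38}

F_{p^m} embeds in F_{p^n} iff m | n. Here 16 ∤ 38 (since 38 = 2·16 + 6 with remainder 6 ≠ 0), so F_{157^16} is not a subfield of F_{157^38}. Equivalently: if it were, the tower law would give 16 = [F_{157^16}:F_157] dividing [F_{157^38}:F_157] = 38, contradiction.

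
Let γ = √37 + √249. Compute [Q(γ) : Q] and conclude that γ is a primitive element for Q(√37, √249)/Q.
[Q(γ) : Q] = 4 (equivalently, Q(γ) = Q(√37, √249))

Obviously Q(γ) ⊆ Q(√37, √249), and [Q(√37, √249):Q] = 4 (since 37, 249 are distinct squarefree integers > 1 with 9213 not a perfect square). To show equality we compute the minimal polynomial of γ. From γ = √37 + √249: γ^2 = 37 + 2√(9213) + 249 = 286 + 2√(9213), so γ^2 - 286 = 2√(9213); squaring, (γ^2 - 286)^2 = 4·9213, i.e. γ^4 - 572γ^2 + 81796 - 36852 = 0, i.e. γ^4 - 572γ^2 + 44944 = 0. So γ is a root of x^4 - 572x^2 + 44944. This polynomial is irreducible over Q: it has no rational root (each ±√37 ± √249 is irrational), and any factorization into two quadratics over Q would force √(9213) ∈ Q (pairing opposite roots) or √37, √249 ∈ Q (other pairings), all impossible. Hence [Q(γ):Q] = 4 = [Q(√37, √249):Q], so Q(γ) = Q(√37, √249).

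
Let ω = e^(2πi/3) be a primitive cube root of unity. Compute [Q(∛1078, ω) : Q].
[Q(∛1078, ω) : Q] = 6

[Q(∛1078):Q] = 3 (min poly x^3 - 1078, irreducible since 1078 is not a perfect cube). [Q(ω):Q] = 2 (min poly x^2 + x + 1). Since Q(∛1078) ⊂ R and ω ∉ R, we have ω ∉ Q(∛1078), so x^2 + x + 1 remains irreducible over Q(∛1078) and [Q(∛1078, ω) : Q(∛1078)] = 2. By the tower law, [Q(∛1078, ω) : Q] = 3 · 2 = 6. (In fact Q(∛1078, ω) is the splitting field of x^3 - 1078 over Q.)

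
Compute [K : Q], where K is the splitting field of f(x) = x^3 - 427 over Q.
[K : Q] = 6

The roots of x^3 - 427 are ∛427, ω∛427, ω^2∛427 where ω = e^(2πi/3) is a primitive cube root of unity, so K = Q(∛427, ω). Now [Q(∛427):Q] = 3 (since 427 is not a perfect cube, x^3 - 427 is irreducible) and [Q(ω):Q] = 2. Both 2 and 3 divide [K:Q], and [K:Q] ≤ 3·2 = 6, so [K:Q] = 6. (Equivalently: Q(∛427) ⊂ R but ω ∉ R, so [K : Q(∛427)] = 2.)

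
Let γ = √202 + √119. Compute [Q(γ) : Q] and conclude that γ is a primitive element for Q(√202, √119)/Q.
[Q(γ) : Q] = 4 (equivalently, Q(γ) = Q(√202, √119))

Obviously Q(γ) ⊆ Q(√202, √119), and [Q(√202, √119):Q] = 4 (since 202, 119 are distinct squarefree integers > 1 with 24038 not a perfect square). To show equality we compute the minimal polynomial of γ. From γ = √202 + √119: γ^2 = 202 + 2√(24038) + 119 = 321 + 2√(24038), so γ^2 - 321 = 2√(24038); squaring, (γ^2 - 321)^2 = 4·24038, i.e. γ^4 - 642γ^2 + 103041 - 96152 = 0, i.e. γ^4 - 642γ^2 + 6889 = 0. So γ is a root of x^4 - 642x^2 + 6889. This polynomial is irreducible over Q: it has no rational root (each ±√202 ± √119 is irrational), and any factorization into two quadratics over Q would force √(24038) ∈ Q (pairing opposite roots) or √202, √119 ∈ Q (other pairings), all impossible. Hence [Q(γ):Q] = 4 = [Q(√202, √119):Q], so Q(γ) = Q(√202, √119).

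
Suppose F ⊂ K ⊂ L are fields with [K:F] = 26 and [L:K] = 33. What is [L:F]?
[L:F] = 858

The tower law says that for any tower of field extensions F ⊂ K ⊂ L with finite degrees, [L:F] = [L:K] · [K:F]. Here this gives [L:F] = 33 · 26 = 858.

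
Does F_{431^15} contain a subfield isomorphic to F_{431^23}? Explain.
No: F_{431^23} is not a subfield of F_{431^15}

F_{p^m} embeds in F_{p^n} iff m | n. Here 23 ∤ 15 (since 15 = 0·23 + 15 with remainder 15 ≠ 0), so F_{431^23} is not a subfield of F_{431^15}. Equivalently: if it were, the tower law would give 23 = [F_{431^23}:F_431] dividing [F_{431^15}:F_431] = 15, contradiction.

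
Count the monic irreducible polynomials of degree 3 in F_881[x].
There are 227932320 monic irreducible polynomials of degree 3 over F_881

Each element of F_{881^3} that lies in no proper subfield is a root of exactly one monic irreducible of degree 3 over F_881, and each such polynomial has 3 distinct roots in F_{881^3}. By Möbius inversion the count is N_881(3) = (1/3) Σ_{d|3} μ(3/d) · 881^d = (1/3)(μ(3)·881^1 + μ(1)·881^3) = 683796960/3 = 227932320.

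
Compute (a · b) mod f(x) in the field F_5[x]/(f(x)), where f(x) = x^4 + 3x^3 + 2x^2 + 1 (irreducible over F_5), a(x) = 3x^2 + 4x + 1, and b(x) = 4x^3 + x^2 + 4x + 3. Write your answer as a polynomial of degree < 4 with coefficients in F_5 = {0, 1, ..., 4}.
a · b ≡ 2x^3 + 4x (mod f(x))

Multiply in F_5[x]: a(x)·b(x) = (3x^2 + 4x + 1)·(4x^3 + x^2 + 4x + 3) = 2x^5 + 4x^4 + x^2 + x + 3. This has degree ≥ 4, so divide by f(x) over F_5: 2x^5 + 4x^4 + x^2 + x + 3 = (2x + 3)·(x^4 + 3x^3 + 2x^2 + 1) + (2x^3 + 4x). Hence a·b ≡ 2x^3 + 4x (mod f). (F_5[x]/(f) is a field with 5^4 = 625 elements since f is irreducible of degree 4.)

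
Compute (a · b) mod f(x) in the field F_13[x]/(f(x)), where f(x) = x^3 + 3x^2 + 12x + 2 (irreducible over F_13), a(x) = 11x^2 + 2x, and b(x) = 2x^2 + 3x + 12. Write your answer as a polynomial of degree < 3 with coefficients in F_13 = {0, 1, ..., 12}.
a · b ≡ 3x + 6 (mod f(x))

Multiply in F_13[x]: a(x)·b(x) = (11x^2 + 2x)·(2x^2 + 3x + 12) = 9x^4 + 11x^3 + 8x^2 + 11x. This has degree ≥ 3, so divide by f(x) over F_13: 9x^4 + 11x^3 + 8x^2 + 11x = (9x + 10)·(x^3 + 3x^2 + 12x + 2) + (3x + 6). Hence a·b ≡ 3x + 6 (mod f). (F_13[x]/(f) is a field with 13^3 = 2197 elements since f is irreducible of degree 3.)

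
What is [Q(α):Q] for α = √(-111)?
[Q(α):Q] = 2

[Q(α):Q] equals the degree of the minimal polynomial of α. Here α^2 = -111 and x^2 + 111 is irreducible (d = -111 is squarefree, ≠ 1, hence not a square), so deg(m_α) = 2. Thus [Q(α):Q] = 2.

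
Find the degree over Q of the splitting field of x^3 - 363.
[K : Q] = 6

The roots of x^3 - 363 are ∛363, ω∛363, ω^2∛363 where ω = e^(2πi/3) is a primitive cube root of unity, so K = Q(∛363, ω). Now [Q(∛363):Q] = 3 (since 363 is not a perfect cube, x^3 - 363 is irreducible) and [Q(ω):Q] = 2. Both 2 and 3 divide [K:Q], and [K:Q] ≤ 3·2 = 6, so [K:Q] = 6. (Equivalently: Q(∛363) ⊂ R but ω ∉ R, so [K : Q(∛363)] = 2.)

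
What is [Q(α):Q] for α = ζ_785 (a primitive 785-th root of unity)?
[Q(α):Q] = 624

The minimal polynomial of ζ_785 over Q is the 785-th cyclotomic polynomial Φ_785(x), which is irreducible over Q and has degree φ(785) = 624. Hence [Q(α):Q] = φ(785) = 624.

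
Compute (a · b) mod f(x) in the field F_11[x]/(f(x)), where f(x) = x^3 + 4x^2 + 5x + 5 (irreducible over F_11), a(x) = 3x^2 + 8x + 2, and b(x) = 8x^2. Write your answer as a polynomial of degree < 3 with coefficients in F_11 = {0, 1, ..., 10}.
a · b ≡ 2x^2 + 7x + 6 (mod f(x))

Multiply in F_11[x]: a(x)·b(x) = (3x^2 + 8x + 2)·(8x^2) = 2x^4 + 9x^3 + 5x^2. This has degree ≥ 3, so divide by f(x) over F_11: 2x^4 + 9x^3 + 5x^2 = (2x + 1)·(x^3 + 4x^2 + 5x + 5) + (2x^2 + 7x + 6). Hence a·b ≡ 2x^2 + 7x + 6 (mod f). (F_11[x]/(f) is a field with 11^3 = 1331 elements since f is irreducible of degree 3.)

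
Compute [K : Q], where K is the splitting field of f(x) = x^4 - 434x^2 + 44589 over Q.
[K : Q] = 4

Solving the quadratic in x^2: x^2 = (434 ± √(434^2 - 4·44589))/2 = (434 ± √10000)/2 = (434 ± 100)/2, giving x^2 = 267 or x^2 = 167. So f(x) = (x^2 - 267)(x^2 - 167) and the roots of f are ±√267, ±√167. Hence the splitting field is K = Q(√267, √167). Since 267 and 167 are distinct squarefree integers > 1, their product 44589 is not a perfect square, so √167 ∉ Q(√267). By the tower law [K:Q] = [Q(√267,√167):Q(√267)] · [Q(√267):Q] = 2 · 2 = 4.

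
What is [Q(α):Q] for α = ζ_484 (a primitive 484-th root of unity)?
[Q(α):Q] = 220

The minimal polynomial of ζ_484 over Q is the 484-th cyclotomic polynomial Φ_484(x), which is irreducible over Q and has degree φ(484) = 220. Hence [Q(α):Q] = φ(484) = 220.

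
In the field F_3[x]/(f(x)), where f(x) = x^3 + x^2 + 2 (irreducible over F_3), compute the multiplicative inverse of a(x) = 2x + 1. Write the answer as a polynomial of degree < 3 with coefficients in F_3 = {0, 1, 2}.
a(x)^(-1) ≡ x^2 + 2x + 2 (mod f(x))

Since f is irreducible over F_3, F_3[x]/(f) is a field and a(x) ≠ 0 has an inverse. Apply the extended Euclidean algorithm to f(x) and a(x) in F_3[x]: f(x) = (2x^2 + x + 1)·a(x) + (1). The last nonzero remainder is the constant 1 = gcd(f, a) in F_3. Back-substituting through the division chain expresses 1 = s(x)·a(x) + t(x)·f(x) with s(x) ≡ x^2 + 2x + 2 (mod f), so a(x)^(-1) ≡ s(x) = x^2 + 2x + 2 (mod f). Check: (2x + 1)·(x^2 + 2x + 2) = 2x^3 + 2x^2 + 2 ≡ 1 (mod x^3 + x^2 + 2).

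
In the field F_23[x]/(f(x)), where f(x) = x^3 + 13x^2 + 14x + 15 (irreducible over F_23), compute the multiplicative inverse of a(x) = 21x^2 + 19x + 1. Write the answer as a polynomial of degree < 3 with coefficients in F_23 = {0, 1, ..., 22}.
a(x)^(-1) ≡ 21x^2 + 13x + 9 (mod f(x))

Since f is irreducible over F_23, F_23[x]/(f) is a field and a(x) ≠ 0 has an inverse. Apply the extended Euclidean algorithm to f(x) and a(x) in F_23[x]: f(x) = (11x + 6)·a(x) + (4x + 9);  a(x) = (11x + 3)·(4x + 9) + (20). The last nonzero remainder is the constant 20 = gcd(f, a) in F_23. Back-substituting through the division chain expresses 20 = s(x)·a(x) + t(x)·f(x) with s(x) ≡ 6x^2 + 7x + 19 (mod f), so (6x^2 + 7x + 19)·a(x) ≡ 20 (mod f). Multiplying by 20^(-1) ≡ 15 in F_23 gives a(x)^(-1) ≡ 15·(6x^2 + 7x + 19) ≡ 21x^2 + 13x + 9 (mod f). Check: (21x^2 + 19x + 1)·(21x^2 + 13x + 9) = 4x^4 + 5x^3 + 20x^2 + 9 ≡ 1 (mod x^3 + 13x^2 + 14x + 15).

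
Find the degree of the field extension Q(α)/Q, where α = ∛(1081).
[Q(α):Q] = 3

The minimal polynomial of α is x^3 - 1081, irreducible over Q since 1081 is not a perfect cube (so x^3 - 1081 has no rational root). Hence [Q(α):Q] = deg(m_α) = 3.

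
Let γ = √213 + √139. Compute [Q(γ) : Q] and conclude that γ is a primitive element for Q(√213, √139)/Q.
[Q(γ) : Q] = 4 (equivalently, Q(γ) = Q(√213, √139))

Obviously Q(γ) ⊆ Q(√213, √139), and [Q(√213, √139):Q] = 4 (since 213, 139 are distinct squarefree integers > 1 with 29607 not a perfect square). To show equality we compute the minimal polynomial of γ. From γ = √213 + √139: γ^2 = 213 + 2√(29607) + 139 = 352 + 2√(29607), so γ^2 - 352 = 2√(29607); squaring, (γ^2 - 352)^2 = 4·29607, i.e. γ^4 - 704γ^2 + 123904 - 118428 = 0, i.e. γ^4 - 704γ^2 + 5476 = 0. So γ is a root of x^4 - 704x^2 + 5476. This polynomial is irreducible over Q: it has no rational root (each ±√213 ± √139 is irrational), and any factorization into two quadratics over Q would force √(29607) ∈ Q (pairing opposite roots) or √213, √139 ∈ Q (other pairings), all impossible. Hence [Q(γ):Q] = 4 = [Q(√213, √139):Q], so Q(γ) = Q(√213, √139).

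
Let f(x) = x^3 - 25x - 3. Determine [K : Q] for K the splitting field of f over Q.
[K : Q] = 6

By the rational root test, any rational root of the monic integer polynomial f(x) = x^3 - 25x - 3 must be an integer dividing the constant term -3, i.e. one of ±{1, 3}. Evaluating: f(1) = -27, f(-1) = 21, f(3) = -51, f(-3) = 45; none is 0, so f has no rational root and is therefore irreducible over Q (a cubic with no linear factor over a field is irreducible). For an irreducible cubic, the Galois group is A_3 or S_3 according as the discriminant disc(f) = -4a^3 - 27b^2 = -4·(-25)^3 - 27·(-3)^2 = 62257 is or is not a square in Q. Here disc(f) = 62257 is not a perfect square in Q, so the Galois group of f over Q is not contained in A_3 and must be all of S_3. The splitting field has degree |S_3| = 6 over Q, so [K : Q] = 6.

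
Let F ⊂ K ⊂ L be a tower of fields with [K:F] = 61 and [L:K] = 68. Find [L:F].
[L:F] = 4148

The tower law says that for any tower of field extensions F ⊂ K ⊂ L with finite degrees, [L:F] = [L:K] · [K:F]. Here this gives [L:F] = 68 · 61 = 4148.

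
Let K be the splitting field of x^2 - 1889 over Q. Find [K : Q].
[K : Q] = 2

f(x) = x^2 - 1889 factors as (x - √1889)(x + √1889). The splitting field is K = Q(√1889). Since 1889 is squarefree and > 1, it is not a perfect square, so x^2 - 1889 is irreducible over Q and [Q(√1889) : Q] = 2. Hence [K : Q] = 2.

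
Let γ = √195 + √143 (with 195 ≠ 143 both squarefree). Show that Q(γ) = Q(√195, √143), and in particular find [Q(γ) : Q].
[Q(γ) : Q] = 4 (equivalently, Q(γ) = Q(√195, √143))

Obviously Q(γ) ⊆ Q(√195, √143), and [Q(√195, √143):Q] = 4 (since 195, 143 are distinct squarefree integers > 1 with 27885 not a perfect square). To show equality we compute the minimal polynomial of γ. From γ = √195 + √143: γ^2 = 195 + 2√(27885) + 143 = 338 + 2√(27885), so γ^2 - 338 = 2√(27885); squaring, (γ^2 - 338)^2 = 4·27885, i.e. γ^4 - 676γ^2 + 114244 - 111540 = 0, i.e. γ^4 - 676γ^2 + 2704 = 0. So γ is a root of x^4 - 676x^2 + 2704. This polynomial is irreducible over Q: it has no rational root (each ±√195 ± √143 is irrational), and any factorization into two quadratics over Q would force √(27885) ∈ Q (pairing opposite roots) or √195, √143 ∈ Q (other pairings), all impossible. Hence [Q(γ):Q] = 4 = [Q(√195, √143):Q], so Q(γ) = Q(√195, √143).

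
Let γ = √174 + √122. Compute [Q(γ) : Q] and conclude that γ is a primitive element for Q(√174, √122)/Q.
[Q(γ) : Q] = 4 (equivalently, Q(γ) = Q(√174, √122))

Obviously Q(γ) ⊆ Q(√174, √122), and [Q(√174, √122):Q] = 4 (since 174, 122 are distinct squarefree integers > 1 with 21228 not a perfect square). To show equality we compute the minimal polynomial of γ. From γ = √174 + √122: γ^2 = 174 + 2√(21228) + 122 = 296 + 2√(21228), so γ^2 - 296 = 2√(21228); squaring, (γ^2 - 296)^2 = 4·21228, i.e. γ^4 - 592γ^2 + 87616 - 84912 = 0, i.e. γ^4 - 592γ^2 + 2704 = 0. So γ is a root of x^4 - 592x^2 + 2704. This polynomial is irreducible over Q: it has no rational root (each ±√174 ± √122 is irrational), and any factorization into two quadratics over Q would force √(21228) ∈ Q (pairing opposite roots) or √174, √122 ∈ Q (other pairings), all impossible. Hence [Q(γ):Q] = 4 = [Q(√174, √122):Q], so Q(γ) = Q(√174, √122).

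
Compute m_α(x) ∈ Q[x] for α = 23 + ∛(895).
m_α(x) = x^3 - 69x^2 + 1587x - 13062

Set β = α - 23 = ∛(895), so β^3 = 895. Then (α - 23)^3 - 895 = 0, i.e. α is a root of g(x) = (x - 23)^3 - 895 = x^3 - 69x^2 + 1587x - 13062. Since g(x) = h(x - 23) where h(x) = x^3 - 895, and h is irreducible over Q (because 895 is not a perfect cube, so h has no rational root, and a monic cubic with no rational root is irreducible), g is also irreducible (irreducibility is preserved under the substitution x → x - 23). Hence m_α(x) = x^3 - 69x^2 + 1587x - 13062.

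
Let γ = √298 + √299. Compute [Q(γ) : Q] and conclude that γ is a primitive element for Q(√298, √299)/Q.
[Q(γ) : Q] = 4 (equivalently, Q(γ) = Q(√298, √299))

Obviously Q(γ) ⊆ Q(√298, √299), and [Q(√298, √299):Q] = 4 (since 298, 299 are distinct squarefree integers > 1 with 89102 not a perfect square). To show equality we compute the minimal polynomial of γ. From γ = √298 + √299: γ^2 = 298 + 2√(89102) + 299 = 597 + 2√(89102), so γ^2 - 597 = 2√(89102); squaring, (γ^2 - 597)^2 = 4·89102, i.e. γ^4 - 1194γ^2 + 356409 - 356408 = 0, i.e. γ^4 - 1194γ^2 + 1 = 0. So γ is a root of x^4 - 1194x^2 + 1. This polynomial is irreducible over Q: it has no rational root (each ±√298 ± √299 is irrational), and any factorization into two quadratics over Q would force √(89102) ∈ Q (pairing opposite roots) or √298, √299 ∈ Q (other pairings), all impossible. Hence [Q(γ):Q] = 4 = [Q(√298, √299):Q], so Q(γ) = Q(√298, √299).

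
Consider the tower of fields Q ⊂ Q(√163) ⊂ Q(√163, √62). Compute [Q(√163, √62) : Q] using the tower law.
[Q(√163, √62) : Q] = 4

[Q(√163):Q] = 2 (min poly x^2 - 163, irreducible since 163 is squarefree > 1). For the top step, suppose √62 ∈ Q(√163), say √62 = c + d√163 with c, d ∈ Q. Squaring: 62 = c^2 + 163d^2 + 2cd√163. Since √163 ∉ Q this forces 2cd = 0. If d = 0 then √62 = c ∈ Q, contradicting 62 squarefree > 1. If c = 0 then 62 = 163d^2, so 163·62 = (163d)^2 is a perfect square in Q — but 163·62 = 10106 is not a perfect square (since 163 and 62 are distinct squarefree integers). Contradiction. Hence √62 ∉ Q(√163), so x^2 - 62 stays irreducible over Q(√163) and [Q(√163, √62) : Q(√163)] = 2. By the tower law, [Q(√163, √62) : Q] = 2 · 2 = 4.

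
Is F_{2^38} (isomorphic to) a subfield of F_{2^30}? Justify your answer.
No: F_{2^38} is not a subfield of F_{2^30}

F_{p^m} embeds in F_{p^n} iff m | n. Here 38 ∤ 30 (since 30 = 0·38 + 30 with remainder 30 ≠ 0), so F_{2^38} is not a subfield of F_{2^30}. Equivalently: if it were, the tower law would give 38 = [F_{2^38}:F_2] dividing [F_{2^30}:F_2] = 30, contradiction.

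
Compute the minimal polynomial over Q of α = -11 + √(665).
m_α(x) = x^2 + 22x - 544

From α + 11 = √(665), squaring gives (α + 11)^2 = 665, i.e. α^2 + 22α + 121 = 665, so α^2 + 22α - 544 = 0. The discriminant of x^2 + 22x - 544 is (22)^2 - 4·(-544) = 484 + 2176 = 2660, and 4·(665) is not a perfect square in Q since 665 is squarefree and ≠ 1. Hence x^2 + 22x - 544 is irreducible over Q and is the minimal polynomial of α.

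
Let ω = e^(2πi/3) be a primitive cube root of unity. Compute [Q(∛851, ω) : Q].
[Q(∛851, ω) : Q] = 6

[Q(∛851):Q] = 3 (min poly x^3 - 851, irreducible since 851 is not a perfect cube). [Q(ω):Q] = 2 (min poly x^2 + x + 1). Since Q(∛851) ⊂ R and ω ∉ R, we have ω ∉ Q(∛851), so x^2 + x + 1 remains irreducible over Q(∛851) and [Q(∛851, ω) : Q(∛851)] = 2. By the tower law, [Q(∛851, ω) : Q] = 3 · 2 = 6. (In fact Q(∛851, ω) is the splitting field of x^3 - 851 over Q.)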